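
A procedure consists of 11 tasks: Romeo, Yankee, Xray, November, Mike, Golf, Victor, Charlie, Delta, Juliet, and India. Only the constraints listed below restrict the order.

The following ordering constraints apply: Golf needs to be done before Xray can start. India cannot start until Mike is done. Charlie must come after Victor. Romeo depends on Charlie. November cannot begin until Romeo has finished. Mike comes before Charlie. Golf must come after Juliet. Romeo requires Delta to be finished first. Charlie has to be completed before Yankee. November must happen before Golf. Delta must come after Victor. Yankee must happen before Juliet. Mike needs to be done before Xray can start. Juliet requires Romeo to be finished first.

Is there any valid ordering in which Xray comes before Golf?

No

The constraints give a chain Golf → Xray, which forces Golf before Xray.
So no valid ordering can have Xray before Golf.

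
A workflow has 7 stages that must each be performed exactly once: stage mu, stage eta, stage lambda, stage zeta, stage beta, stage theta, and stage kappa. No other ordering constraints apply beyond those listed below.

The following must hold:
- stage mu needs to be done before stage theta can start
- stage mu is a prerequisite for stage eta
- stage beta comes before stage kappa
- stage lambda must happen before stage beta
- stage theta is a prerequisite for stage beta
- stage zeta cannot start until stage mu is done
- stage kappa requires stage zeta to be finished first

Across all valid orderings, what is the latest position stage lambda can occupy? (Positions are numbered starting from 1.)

Following every chain forward from stage lambda, the stages that must come later are stage beta, stage kappa — 2 of them.
So at least 2 stages follow stage lambda, putting stage lambda no later than position 5. That position is achievable by scheduling everything else first.

5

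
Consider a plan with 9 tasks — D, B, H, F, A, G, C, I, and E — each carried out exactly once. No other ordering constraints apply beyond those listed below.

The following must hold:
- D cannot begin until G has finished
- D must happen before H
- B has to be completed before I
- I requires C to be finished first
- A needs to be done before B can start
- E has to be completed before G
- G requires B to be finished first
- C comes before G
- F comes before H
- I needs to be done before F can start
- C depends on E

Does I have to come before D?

No

No chain of constraints connects I to D in either direction.
So I can come before D or after — it is not forced.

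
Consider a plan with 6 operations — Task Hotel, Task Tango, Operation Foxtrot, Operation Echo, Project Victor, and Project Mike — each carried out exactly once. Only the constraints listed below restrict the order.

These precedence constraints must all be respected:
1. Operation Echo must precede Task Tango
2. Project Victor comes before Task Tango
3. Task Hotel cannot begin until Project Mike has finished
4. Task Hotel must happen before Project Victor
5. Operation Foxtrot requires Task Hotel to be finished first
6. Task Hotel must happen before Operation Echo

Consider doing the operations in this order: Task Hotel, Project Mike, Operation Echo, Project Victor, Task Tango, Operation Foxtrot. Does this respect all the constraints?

Here Project Mike comes after Task Hotel.
Since Project Mike is required before Task Hotel, the ordering is invalid.

No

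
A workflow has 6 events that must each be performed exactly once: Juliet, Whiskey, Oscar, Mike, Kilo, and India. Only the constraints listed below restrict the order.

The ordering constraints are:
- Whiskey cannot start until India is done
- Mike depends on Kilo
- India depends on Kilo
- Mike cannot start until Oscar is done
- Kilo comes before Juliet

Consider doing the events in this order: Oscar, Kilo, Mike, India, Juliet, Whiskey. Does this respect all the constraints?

Yes

Checking each listed constraint against this order: for instance, Kilo is in position 2 and Juliet in position 5, so that constraint holds — and the remaining constraints check out the same way.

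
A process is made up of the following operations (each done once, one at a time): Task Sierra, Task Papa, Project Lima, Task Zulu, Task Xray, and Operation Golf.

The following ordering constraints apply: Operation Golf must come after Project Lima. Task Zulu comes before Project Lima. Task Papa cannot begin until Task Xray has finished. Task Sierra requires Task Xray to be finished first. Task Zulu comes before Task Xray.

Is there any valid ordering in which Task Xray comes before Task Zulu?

Following Task Zulu → Task Xray, Task Zulu must precede Task Xray in every valid ordering.
Hence Task Xray can never be scheduled before Task Zulu.

No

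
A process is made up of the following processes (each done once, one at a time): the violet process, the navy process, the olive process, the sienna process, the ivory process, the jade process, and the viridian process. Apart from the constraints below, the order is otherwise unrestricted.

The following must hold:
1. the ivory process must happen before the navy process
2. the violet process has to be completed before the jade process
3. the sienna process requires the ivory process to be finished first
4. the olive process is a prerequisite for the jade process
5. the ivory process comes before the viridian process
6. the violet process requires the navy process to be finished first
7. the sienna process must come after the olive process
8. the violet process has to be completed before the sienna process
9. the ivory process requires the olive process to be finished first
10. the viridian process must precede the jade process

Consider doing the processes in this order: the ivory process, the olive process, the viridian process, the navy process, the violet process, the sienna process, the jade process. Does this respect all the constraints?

The sequence places the ivory process ahead of the olive process.
That contradicts the constraint that the olive process must precede the ivory process.

No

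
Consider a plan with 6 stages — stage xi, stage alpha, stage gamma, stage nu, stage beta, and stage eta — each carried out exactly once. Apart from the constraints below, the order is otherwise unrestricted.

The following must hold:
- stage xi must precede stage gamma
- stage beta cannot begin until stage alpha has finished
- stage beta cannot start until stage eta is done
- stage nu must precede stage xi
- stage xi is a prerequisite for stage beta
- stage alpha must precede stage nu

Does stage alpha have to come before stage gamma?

Yes

Following the dependencies: stage alpha → stage nu → stage xi → stage gamma.
So stage alpha must precede stage gamma in any valid ordering.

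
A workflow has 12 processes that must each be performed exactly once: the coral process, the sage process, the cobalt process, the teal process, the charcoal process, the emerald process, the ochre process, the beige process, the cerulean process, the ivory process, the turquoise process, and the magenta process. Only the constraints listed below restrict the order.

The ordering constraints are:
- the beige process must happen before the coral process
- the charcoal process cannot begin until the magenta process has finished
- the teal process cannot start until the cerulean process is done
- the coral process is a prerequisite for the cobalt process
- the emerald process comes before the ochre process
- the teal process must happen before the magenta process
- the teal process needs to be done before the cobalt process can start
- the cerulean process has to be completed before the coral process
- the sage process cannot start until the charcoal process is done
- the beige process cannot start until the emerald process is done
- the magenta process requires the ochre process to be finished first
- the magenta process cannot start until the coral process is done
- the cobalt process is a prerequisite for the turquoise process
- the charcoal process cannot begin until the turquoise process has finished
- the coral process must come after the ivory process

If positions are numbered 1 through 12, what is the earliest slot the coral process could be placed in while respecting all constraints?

Working backwards through the constraints from the coral process, its full set of required predecessors is the emerald process, the beige process, the cerulean process, the ivory process — 4 of them.
So at minimum 4 processes come before the coral process, putting the coral process no earlier than position 5. That position is achievable by scheduling exactly those predecessors first.

5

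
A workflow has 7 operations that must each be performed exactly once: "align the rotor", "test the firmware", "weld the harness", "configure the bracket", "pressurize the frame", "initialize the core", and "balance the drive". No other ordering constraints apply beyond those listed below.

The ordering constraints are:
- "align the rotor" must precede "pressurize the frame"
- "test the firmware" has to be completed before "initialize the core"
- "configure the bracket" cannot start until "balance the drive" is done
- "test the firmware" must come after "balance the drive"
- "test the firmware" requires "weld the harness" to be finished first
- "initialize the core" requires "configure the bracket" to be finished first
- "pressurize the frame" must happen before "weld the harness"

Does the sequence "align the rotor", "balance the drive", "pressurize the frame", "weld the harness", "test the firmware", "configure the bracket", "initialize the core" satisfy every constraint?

Yes

Checking each listed constraint against this order: for instance, "balance the drive" is in position 2 and "configure the bracket" in position 6, so that constraint holds — and the remaining constraints check out the same way.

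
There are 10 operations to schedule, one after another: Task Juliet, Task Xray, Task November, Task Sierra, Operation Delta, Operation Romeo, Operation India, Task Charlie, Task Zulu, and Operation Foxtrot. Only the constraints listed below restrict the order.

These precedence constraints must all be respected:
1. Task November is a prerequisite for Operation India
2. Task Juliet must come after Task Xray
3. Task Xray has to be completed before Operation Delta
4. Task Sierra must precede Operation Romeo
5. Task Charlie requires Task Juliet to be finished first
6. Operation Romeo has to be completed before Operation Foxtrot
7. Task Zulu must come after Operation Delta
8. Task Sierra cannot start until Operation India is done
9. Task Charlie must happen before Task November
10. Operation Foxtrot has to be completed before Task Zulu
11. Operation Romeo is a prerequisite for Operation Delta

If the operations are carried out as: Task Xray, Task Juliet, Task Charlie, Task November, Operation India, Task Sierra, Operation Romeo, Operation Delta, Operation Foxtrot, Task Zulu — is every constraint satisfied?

Yes

Going through the constraints one by one, each required predecessor appears earlier in the sequence than its dependent — e.g. Task Xray (position 1) is before Operation Delta (position 8), as required.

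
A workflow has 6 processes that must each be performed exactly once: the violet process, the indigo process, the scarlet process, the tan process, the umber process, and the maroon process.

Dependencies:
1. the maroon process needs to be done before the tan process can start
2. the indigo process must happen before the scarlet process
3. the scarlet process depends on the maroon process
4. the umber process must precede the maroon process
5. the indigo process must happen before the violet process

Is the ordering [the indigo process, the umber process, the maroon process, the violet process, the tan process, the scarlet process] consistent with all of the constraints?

Going through the constraints one by one, each required predecessor appears earlier in the sequence than its dependent — e.g. the indigo process (position 1) is before the scarlet process (position 6), as required.

Yes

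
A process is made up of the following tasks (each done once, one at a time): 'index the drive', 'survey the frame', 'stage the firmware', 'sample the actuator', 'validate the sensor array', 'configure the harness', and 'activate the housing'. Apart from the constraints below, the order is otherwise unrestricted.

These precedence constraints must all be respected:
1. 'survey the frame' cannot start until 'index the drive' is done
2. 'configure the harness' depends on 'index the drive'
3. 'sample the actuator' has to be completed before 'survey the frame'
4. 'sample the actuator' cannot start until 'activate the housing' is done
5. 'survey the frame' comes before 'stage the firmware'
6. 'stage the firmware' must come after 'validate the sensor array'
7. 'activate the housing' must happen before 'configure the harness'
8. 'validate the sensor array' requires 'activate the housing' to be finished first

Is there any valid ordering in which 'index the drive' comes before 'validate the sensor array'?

The constraints leave 'index the drive' and 'validate the sensor array' unordered relative to each other; nothing requires 'validate the sensor array' earlier.
So a valid ordering placing 'index the drive' earlier than 'validate the sensor array' exists.

Yes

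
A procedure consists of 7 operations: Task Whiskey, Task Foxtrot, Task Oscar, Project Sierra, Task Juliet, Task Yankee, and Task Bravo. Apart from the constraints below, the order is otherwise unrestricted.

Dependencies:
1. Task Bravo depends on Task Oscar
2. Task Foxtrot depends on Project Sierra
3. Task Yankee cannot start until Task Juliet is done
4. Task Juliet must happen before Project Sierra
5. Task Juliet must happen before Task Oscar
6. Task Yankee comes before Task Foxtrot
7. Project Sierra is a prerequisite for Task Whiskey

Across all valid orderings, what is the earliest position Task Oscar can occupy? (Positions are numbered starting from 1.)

The only operation forced before Task Oscar (directly or transitively) is Task Juliet.
With 1 mandatory predecessor, the earliest Task Oscar can sit is position 1+1 = 2, and placing just that one first achieves it.

2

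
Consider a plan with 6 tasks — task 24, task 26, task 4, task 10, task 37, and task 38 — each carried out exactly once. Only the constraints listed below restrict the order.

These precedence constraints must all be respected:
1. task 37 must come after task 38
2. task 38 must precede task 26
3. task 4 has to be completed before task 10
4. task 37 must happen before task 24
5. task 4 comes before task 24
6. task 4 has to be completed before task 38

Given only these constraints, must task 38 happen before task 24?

Following the dependencies: task 38 → task 37 → task 24.
That forces task 38 before task 24 in every valid schedule.

Yes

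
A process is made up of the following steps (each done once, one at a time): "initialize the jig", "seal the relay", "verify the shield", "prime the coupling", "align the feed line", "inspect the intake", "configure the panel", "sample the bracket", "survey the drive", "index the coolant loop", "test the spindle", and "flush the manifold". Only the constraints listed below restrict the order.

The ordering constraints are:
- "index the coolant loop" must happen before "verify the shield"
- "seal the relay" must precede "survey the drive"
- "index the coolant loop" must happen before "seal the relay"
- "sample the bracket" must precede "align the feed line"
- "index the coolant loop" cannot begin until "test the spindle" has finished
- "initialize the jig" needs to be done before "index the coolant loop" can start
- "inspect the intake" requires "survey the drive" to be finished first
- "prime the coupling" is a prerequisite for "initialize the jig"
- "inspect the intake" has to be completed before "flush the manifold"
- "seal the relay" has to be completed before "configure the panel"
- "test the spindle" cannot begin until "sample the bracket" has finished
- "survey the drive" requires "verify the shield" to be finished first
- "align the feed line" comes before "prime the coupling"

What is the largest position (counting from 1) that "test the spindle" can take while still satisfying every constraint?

5

Every step that must follow "test the spindle" has to come after it. Tracing all chains starting from "test the spindle", those steps are: "seal the relay", "verify the shield", "inspect the intake", "configure the panel", "survey the drive", "index the coolant loop", "flush the manifold" — 7 in total.
With 7 mandatory successors out of 12 steps total, the latest slot for "test the spindle" is 12−7 = 5, and it's reachable by doing all non-successors before "test the spindle".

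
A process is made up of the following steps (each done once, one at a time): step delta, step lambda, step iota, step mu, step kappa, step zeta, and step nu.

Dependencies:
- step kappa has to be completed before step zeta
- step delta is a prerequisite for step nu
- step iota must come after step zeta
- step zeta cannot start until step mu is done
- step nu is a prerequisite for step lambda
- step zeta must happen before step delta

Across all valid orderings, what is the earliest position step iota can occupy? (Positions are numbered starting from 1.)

The steps that are forced before step iota, directly or transitively, are step mu, step kappa, step zeta. That's 3 steps.
So at minimum 3 steps come before step iota, putting step iota no earlier than position 4. That position is achievable by scheduling exactly those predecessors first.

4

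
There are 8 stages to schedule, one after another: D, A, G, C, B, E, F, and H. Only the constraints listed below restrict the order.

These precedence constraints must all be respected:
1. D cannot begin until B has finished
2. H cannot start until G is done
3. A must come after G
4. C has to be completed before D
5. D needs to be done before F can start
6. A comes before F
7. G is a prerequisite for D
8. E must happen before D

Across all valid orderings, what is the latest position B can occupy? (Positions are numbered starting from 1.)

6

Every stage that must follow B has to come after it. Tracing all chains starting from B, those stages are: D, F — 2 in total.
With 2 mandatory successors out of 8 stages total, the latest slot for B is 8−2 = 6, and it's reachable by doing all non-successors before B.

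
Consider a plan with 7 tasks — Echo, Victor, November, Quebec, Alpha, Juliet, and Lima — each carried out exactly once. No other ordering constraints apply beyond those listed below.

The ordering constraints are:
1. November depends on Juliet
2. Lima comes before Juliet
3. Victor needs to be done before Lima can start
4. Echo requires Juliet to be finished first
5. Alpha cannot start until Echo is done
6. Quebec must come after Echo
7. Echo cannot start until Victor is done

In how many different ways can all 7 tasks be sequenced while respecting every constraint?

Only Victor has no prerequisites, so it must go first.
Systematically extending each partial ordering one task at a time and counting, there are 8 complete orderings.

8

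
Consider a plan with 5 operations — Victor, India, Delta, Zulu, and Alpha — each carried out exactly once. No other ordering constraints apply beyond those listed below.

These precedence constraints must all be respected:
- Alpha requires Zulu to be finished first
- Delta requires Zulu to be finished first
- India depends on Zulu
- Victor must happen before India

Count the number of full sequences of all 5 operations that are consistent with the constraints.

2 operations have no prerequisites (Victor, Zulu), so any of them could come first.
Counting all ways to extend the partial order to a total order gives 18.

18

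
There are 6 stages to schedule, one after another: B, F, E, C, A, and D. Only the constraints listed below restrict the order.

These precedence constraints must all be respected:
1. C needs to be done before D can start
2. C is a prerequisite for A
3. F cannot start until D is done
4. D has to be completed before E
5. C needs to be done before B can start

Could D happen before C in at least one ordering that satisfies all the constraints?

The constraints give a chain C → D, which forces C before D.
Hence D can never be scheduled before C.

No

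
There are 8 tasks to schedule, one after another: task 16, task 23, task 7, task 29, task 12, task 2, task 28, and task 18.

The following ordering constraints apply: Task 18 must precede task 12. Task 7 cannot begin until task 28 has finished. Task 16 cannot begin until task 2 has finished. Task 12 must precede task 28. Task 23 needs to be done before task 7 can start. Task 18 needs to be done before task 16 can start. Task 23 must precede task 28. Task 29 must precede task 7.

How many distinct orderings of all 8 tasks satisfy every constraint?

385

4 tasks have no prerequisites (task 23, task 29, task 2, task 18), so any of them could come first.
Counting all ways to extend the partial order to a total order gives 385.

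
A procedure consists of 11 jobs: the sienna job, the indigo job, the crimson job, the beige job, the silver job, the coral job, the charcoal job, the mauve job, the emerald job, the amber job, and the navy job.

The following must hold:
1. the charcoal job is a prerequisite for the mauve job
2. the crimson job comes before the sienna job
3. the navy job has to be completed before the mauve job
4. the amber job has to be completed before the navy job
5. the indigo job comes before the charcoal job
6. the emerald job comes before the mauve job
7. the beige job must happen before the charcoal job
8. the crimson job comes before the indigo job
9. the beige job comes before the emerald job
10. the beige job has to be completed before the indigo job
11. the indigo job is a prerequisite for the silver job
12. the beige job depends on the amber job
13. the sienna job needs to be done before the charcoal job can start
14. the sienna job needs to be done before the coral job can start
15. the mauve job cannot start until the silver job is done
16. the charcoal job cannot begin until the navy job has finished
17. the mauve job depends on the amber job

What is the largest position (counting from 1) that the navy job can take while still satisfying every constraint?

9

Every job that must follow the navy job has to come after it. Tracing all chains starting from the navy job, those jobs are: the charcoal job, the mauve job — 2 in total.
With 2 mandatory successors out of 11 jobs total, the latest slot for the navy job is 11−2 = 9, and it's reachable by doing all non-successors before the navy job.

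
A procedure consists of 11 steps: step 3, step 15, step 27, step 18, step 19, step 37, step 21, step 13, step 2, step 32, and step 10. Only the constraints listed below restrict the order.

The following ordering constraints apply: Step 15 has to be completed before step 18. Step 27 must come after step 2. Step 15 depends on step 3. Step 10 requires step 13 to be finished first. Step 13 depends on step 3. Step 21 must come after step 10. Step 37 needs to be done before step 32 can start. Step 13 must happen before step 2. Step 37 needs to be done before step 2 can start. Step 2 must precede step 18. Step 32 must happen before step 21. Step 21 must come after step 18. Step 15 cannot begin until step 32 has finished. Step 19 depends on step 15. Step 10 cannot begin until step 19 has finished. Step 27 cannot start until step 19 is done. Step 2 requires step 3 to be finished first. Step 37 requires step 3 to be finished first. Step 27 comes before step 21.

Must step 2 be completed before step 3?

The constraints actually force step 3 before step 2 (via step 3 → step 2), not the other way around.
So step 2 never precedes step 3.

No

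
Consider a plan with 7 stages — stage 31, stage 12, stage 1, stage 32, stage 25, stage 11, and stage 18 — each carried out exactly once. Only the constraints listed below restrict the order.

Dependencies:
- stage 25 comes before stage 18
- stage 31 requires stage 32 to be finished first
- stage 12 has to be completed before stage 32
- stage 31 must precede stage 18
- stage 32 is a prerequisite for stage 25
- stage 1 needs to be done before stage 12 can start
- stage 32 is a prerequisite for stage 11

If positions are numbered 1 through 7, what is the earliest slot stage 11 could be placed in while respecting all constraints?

4

Every stage that must precede stage 11 has to come before it. Tracing all chains that end at stage 11, those stages are: stage 12, stage 1, stage 32 — 3 in total.
So at minimum 3 stages come before stage 11, putting stage 11 no earlier than position 4. That position is achievable by scheduling exactly those predecessors first.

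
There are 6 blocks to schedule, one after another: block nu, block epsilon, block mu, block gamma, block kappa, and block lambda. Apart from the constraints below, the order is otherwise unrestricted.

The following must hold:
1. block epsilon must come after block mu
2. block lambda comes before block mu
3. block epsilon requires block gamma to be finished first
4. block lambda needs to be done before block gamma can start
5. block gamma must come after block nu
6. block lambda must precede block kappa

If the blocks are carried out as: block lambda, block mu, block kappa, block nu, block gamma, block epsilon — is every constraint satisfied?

Yes

Checking each listed constraint against this order: for instance, block lambda is in position 1 and block gamma in position 5, so that constraint holds — and the remaining constraints check out the same way.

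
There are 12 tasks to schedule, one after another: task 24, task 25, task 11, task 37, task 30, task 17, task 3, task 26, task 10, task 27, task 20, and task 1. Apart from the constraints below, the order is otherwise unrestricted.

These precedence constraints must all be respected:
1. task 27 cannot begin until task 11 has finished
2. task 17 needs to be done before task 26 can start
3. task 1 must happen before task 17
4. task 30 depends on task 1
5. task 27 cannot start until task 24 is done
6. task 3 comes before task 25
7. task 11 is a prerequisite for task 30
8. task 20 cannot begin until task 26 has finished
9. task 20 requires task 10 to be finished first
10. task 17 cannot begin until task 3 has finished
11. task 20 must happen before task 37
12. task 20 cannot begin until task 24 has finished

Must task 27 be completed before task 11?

The constraints actually force task 11 before task 27 (via task 11 → task 27), not the other way around.
So task 27 never precedes task 11.

No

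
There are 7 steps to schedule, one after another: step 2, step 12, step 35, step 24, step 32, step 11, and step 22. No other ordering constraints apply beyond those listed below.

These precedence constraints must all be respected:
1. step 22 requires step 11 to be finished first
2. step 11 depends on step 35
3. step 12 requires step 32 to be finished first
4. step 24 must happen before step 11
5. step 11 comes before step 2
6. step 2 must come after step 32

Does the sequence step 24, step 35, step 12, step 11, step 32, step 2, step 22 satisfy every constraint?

No

Here step 32 comes after step 12.
That contradicts the constraint that step 32 must precede step 12.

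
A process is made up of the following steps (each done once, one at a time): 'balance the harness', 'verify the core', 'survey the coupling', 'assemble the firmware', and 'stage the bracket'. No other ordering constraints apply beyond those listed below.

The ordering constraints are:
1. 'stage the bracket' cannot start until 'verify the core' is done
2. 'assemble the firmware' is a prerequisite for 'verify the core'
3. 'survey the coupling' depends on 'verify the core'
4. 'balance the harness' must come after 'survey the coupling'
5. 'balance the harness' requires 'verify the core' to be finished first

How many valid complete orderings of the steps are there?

'assemble the firmware' is the only step with nothing required before it, so every ordering starts there.
Counting all ways to extend the partial order to a total order gives 3.

3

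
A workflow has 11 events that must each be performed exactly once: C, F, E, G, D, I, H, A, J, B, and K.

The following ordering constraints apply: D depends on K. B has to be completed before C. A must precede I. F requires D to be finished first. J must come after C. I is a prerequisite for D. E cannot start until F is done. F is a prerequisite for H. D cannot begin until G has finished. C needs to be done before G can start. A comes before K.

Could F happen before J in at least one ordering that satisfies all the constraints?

Yes

The constraints leave F and J unordered relative to each other; nothing requires J earlier.
So a valid ordering placing F earlier than J exists.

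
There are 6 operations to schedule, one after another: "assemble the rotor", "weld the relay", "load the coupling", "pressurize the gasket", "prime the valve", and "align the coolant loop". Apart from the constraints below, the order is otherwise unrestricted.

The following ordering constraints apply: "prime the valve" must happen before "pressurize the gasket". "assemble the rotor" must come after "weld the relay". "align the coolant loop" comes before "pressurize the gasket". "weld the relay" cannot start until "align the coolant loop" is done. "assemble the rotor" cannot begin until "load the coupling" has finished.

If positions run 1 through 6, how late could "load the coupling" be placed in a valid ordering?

Following the constraints forward from "load the coupling", its only required successor is "assemble the rotor".
With 1 mandatory successor out of 6 operations total, the latest slot for "load the coupling" is 6−1 = 5, and it's reachable by doing all non-successors before "load the coupling".

5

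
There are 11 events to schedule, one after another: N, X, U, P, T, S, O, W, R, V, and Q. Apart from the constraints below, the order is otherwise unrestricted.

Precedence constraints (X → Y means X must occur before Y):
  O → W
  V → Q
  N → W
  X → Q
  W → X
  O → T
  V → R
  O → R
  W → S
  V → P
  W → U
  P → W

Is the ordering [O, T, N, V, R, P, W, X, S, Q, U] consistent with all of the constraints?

Every stated constraint is respected: V sits at position 4, ahead of Q at position 10, and each of the other listed pairs likewise has the predecessor earlier in the sequence.

Yes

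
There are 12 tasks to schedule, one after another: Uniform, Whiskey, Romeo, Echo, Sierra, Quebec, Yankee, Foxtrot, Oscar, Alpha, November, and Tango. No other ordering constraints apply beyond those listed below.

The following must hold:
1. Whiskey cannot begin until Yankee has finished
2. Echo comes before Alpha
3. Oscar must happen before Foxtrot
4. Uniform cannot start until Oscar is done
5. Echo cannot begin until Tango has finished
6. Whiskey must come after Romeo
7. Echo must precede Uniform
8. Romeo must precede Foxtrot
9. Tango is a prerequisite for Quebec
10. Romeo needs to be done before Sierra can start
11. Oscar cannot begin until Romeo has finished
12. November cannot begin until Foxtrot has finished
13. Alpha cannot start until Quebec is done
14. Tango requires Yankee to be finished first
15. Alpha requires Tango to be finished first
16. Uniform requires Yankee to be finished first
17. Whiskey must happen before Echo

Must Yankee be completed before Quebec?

Yes

There is a constraint chain Yankee → Tango → Quebec.
So Yankee must precede Quebec in any valid ordering.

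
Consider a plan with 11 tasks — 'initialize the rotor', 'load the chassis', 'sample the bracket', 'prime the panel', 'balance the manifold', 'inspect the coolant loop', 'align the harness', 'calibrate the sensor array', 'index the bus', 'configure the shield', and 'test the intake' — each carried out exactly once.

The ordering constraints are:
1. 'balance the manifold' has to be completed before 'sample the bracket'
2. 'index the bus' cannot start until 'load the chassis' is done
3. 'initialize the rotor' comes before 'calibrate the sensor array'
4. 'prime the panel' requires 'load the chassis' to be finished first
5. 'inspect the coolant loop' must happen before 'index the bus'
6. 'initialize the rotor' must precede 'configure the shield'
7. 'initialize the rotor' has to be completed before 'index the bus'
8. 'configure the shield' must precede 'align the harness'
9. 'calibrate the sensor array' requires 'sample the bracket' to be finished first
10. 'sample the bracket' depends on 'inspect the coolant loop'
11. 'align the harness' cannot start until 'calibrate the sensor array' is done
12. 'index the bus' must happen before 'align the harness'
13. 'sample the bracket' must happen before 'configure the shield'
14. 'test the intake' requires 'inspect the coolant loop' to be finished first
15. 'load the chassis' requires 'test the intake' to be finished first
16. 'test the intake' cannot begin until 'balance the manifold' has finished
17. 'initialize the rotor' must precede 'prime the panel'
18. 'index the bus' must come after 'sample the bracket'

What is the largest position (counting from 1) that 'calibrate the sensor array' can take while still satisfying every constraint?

The only task forced after 'calibrate the sensor array' (directly or by a chain) is 'align the harness'.
With 1 mandatory successor out of 11 tasks total, the latest slot for 'calibrate the sensor array' is 11−1 = 10, and it's reachable by doing all non-successors before 'calibrate the sensor array'.

10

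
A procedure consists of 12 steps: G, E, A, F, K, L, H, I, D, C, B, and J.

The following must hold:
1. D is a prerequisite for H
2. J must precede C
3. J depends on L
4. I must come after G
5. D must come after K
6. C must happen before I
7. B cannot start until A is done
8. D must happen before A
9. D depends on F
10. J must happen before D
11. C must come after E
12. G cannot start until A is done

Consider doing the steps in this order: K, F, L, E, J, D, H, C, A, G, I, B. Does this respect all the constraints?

Yes

Checking each listed constraint against this order: for instance, K is in position 1 and D in position 6, so that constraint holds — and the remaining constraints check out the same way.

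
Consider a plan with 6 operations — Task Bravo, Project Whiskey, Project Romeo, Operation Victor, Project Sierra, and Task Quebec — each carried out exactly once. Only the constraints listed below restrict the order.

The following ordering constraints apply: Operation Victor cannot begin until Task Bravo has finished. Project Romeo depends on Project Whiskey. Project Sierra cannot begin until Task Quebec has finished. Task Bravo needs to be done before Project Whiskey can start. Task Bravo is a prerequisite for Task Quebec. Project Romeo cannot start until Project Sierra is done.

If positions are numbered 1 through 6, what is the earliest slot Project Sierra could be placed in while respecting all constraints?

3

Working backwards through the constraints from Project Sierra, its full set of required predecessors is Task Bravo, Task Quebec — 2 of them.
With 2 mandatory predecessors, the earliest Project Sierra can sit is position 2+1 = 3, and placing just those 2 first achieves it.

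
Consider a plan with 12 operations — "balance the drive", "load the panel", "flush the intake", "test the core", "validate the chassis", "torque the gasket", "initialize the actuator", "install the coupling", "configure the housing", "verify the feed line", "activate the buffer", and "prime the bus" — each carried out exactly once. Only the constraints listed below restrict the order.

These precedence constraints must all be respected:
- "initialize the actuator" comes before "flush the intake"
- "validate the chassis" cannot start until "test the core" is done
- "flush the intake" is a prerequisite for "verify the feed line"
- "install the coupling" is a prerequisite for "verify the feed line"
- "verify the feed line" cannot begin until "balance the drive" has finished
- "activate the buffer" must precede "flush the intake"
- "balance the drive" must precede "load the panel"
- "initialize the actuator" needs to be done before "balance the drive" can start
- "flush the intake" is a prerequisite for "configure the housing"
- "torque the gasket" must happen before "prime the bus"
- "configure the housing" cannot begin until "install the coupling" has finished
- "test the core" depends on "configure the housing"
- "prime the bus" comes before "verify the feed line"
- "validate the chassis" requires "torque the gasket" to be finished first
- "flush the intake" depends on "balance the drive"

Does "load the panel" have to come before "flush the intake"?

No

Nothing in the constraints links "load the panel" and "flush the intake"; they are unordered relative to each other.
There exist valid orderings with "flush the intake" before "load the panel", so "load the panel" is not required to come first.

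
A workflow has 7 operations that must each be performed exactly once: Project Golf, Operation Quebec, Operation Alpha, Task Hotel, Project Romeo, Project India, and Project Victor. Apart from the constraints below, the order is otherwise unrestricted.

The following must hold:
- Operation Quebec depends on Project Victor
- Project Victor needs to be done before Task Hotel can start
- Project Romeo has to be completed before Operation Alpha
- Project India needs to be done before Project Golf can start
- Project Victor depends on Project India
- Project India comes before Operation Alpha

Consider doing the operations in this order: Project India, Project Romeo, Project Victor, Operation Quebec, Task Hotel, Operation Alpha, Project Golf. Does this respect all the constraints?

Going through the constraints one by one, each required predecessor appears earlier in the sequence than its dependent — e.g. Project India (position 1) is before Project Golf (position 7), as required.

Yes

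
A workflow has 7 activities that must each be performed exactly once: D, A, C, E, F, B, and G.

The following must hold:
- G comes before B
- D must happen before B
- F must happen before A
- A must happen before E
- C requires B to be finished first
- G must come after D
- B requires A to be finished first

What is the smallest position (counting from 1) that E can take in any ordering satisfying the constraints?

The activities that are forced before E, directly or transitively, are A, F. That's 2 activities.
So at minimum 2 activities come before E, putting E no earlier than position 3. That position is achievable by scheduling exactly those predecessors first.

3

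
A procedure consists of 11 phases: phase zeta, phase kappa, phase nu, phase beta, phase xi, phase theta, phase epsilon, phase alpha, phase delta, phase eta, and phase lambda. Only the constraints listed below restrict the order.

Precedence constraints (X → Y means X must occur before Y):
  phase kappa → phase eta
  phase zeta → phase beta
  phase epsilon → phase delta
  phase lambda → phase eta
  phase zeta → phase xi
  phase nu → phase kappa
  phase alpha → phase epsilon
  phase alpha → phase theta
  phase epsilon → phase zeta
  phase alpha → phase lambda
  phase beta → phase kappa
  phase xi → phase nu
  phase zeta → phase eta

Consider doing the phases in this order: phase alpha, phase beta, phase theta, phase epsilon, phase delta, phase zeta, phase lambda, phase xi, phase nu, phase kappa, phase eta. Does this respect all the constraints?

Here phase zeta comes after phase beta.
Since phase zeta is required before phase beta, the ordering is invalid.

No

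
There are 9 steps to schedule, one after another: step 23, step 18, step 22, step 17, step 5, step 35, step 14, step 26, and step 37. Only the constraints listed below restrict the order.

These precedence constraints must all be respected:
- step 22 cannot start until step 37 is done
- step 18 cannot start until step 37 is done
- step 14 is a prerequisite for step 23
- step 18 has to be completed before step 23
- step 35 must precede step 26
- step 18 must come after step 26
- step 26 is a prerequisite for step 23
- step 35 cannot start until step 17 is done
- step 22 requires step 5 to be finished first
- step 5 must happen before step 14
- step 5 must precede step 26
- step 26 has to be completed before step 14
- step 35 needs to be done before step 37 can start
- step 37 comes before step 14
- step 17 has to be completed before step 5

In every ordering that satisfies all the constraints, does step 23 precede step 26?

There is a chain step 26 → step 23, which puts step 26 before step 23.
So step 23 does not have to come before step 26 — it cannot.

No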